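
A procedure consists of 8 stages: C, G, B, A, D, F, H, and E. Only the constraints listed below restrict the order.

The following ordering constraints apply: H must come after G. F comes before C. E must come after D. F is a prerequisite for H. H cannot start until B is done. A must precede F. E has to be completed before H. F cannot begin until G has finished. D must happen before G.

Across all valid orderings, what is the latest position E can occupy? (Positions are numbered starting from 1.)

7

The only stage forced after E (directly or by a chain) is H.
With 1 mandatory successor out of 8 stages total, the latest slot for E is 8−1 = 7, and it's reachable by doing all non-successors before E.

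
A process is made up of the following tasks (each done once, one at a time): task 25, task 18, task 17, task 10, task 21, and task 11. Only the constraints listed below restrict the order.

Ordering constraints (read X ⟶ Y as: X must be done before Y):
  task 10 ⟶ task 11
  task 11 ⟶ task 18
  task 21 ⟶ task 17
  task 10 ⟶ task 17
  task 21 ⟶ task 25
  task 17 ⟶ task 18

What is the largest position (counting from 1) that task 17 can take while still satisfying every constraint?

Following the constraints forward from task 17, its only required successor is task 18.
So at least 1 task follows task 17, putting task 17 no later than position 5. That position is achievable by scheduling everything else first.

5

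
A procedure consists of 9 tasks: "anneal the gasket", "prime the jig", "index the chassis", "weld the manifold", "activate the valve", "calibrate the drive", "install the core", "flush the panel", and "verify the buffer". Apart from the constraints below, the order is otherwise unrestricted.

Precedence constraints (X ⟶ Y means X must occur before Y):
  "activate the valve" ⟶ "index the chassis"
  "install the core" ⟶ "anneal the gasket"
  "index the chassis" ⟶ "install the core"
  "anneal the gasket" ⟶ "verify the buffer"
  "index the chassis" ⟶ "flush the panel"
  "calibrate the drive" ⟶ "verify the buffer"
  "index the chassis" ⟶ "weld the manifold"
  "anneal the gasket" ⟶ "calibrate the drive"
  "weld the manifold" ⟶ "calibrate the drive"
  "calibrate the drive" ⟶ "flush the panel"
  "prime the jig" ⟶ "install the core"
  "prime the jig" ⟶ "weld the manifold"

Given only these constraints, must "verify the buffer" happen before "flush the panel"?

No

"verify the buffer" and "flush the panel" are not related by any chain of constraints.
A valid ordering placing "flush the panel" before "verify the buffer" exists, so the answer is no.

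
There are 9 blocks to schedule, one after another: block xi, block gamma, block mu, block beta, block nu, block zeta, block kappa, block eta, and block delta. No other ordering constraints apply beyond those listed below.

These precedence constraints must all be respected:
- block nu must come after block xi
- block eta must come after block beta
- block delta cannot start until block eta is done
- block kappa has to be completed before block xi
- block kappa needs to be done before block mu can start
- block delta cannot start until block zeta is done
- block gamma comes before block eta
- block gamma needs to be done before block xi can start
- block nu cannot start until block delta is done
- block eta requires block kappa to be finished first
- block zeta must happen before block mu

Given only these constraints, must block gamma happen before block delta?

Yes

Following the dependencies: block gamma → block eta → block delta.
That forces block gamma before block delta in every valid schedule.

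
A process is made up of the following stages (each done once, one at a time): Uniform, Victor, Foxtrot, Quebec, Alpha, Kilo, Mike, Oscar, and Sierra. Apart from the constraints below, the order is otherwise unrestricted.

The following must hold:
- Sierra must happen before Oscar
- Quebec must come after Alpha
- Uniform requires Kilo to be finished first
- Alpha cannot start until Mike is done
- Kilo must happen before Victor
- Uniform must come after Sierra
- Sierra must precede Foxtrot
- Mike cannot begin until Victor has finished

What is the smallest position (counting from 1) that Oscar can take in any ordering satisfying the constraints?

Working backwards through the constraints from Oscar, its only required predecessor is Sierra.
So at minimum 1 stage comes before Oscar, putting Oscar no earlier than position 2. That position is achievable by scheduling exactly that predecessor first.

2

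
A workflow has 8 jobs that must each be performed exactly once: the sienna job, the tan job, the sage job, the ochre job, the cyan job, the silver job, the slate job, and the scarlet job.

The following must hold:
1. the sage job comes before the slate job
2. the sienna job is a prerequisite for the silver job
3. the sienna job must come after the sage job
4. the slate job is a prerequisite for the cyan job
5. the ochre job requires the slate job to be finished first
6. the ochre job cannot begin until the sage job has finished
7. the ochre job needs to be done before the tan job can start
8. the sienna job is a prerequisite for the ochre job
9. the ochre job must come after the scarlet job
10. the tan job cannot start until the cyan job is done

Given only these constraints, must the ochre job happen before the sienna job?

No

There is a chain the sienna job → the ochre job, which puts the sienna job before the ochre job.
So the ochre job does not have to come before the sienna job — it cannot.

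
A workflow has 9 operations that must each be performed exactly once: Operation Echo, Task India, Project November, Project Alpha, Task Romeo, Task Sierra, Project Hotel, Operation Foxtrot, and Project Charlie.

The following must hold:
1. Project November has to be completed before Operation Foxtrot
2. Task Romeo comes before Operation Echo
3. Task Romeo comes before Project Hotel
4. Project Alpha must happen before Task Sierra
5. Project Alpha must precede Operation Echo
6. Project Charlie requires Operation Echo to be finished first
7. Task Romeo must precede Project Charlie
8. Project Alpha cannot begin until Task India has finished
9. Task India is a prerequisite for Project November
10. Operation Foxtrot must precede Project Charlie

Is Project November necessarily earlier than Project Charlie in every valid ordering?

Yes

Following the dependencies: Project November → Operation Foxtrot → Project Charlie.
That forces Project November before Project Charlie in every valid schedule.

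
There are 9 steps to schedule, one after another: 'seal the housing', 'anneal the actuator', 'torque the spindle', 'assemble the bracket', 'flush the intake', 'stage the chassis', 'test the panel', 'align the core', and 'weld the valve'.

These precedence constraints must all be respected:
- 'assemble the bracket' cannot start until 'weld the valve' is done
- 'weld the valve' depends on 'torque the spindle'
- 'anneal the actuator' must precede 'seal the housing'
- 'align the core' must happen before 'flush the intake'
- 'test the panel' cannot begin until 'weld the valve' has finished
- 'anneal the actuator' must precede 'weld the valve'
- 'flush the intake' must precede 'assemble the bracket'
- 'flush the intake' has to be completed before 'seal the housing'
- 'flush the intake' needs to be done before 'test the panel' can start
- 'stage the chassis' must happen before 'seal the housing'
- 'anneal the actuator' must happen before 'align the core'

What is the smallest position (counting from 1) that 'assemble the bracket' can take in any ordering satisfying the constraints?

6

The steps that are forced before 'assemble the bracket', directly or transitively, are 'anneal the actuator', 'torque the spindle', 'flush the intake', 'align the core', 'weld the valve'. That's 5 steps.
So at minimum 5 steps come before 'assemble the bracket', putting 'assemble the bracket' no earlier than position 6. That position is achievable by scheduling exactly those predecessors first.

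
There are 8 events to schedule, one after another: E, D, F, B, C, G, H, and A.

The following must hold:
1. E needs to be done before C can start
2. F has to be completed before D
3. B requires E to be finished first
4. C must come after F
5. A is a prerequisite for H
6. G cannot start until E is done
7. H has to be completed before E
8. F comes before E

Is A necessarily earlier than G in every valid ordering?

Yes

There is a constraint chain A → H → E → G.
That forces A before G in every valid schedule.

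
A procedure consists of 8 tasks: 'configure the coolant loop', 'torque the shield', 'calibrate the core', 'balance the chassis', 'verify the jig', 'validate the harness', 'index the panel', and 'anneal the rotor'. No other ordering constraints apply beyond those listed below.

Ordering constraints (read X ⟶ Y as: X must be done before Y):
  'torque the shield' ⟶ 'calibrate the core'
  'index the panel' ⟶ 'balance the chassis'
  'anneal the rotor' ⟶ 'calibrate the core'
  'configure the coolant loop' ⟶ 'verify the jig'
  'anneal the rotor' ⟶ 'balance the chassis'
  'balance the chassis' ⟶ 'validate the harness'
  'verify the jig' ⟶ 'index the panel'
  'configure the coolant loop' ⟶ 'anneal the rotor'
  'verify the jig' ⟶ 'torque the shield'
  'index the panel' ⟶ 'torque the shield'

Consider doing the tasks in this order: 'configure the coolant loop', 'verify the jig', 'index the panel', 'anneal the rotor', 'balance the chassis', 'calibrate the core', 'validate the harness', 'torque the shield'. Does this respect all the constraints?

No

Here 'torque the shield' comes after 'calibrate the core'.
Since 'torque the shield' is required before 'calibrate the core', the ordering is invalid.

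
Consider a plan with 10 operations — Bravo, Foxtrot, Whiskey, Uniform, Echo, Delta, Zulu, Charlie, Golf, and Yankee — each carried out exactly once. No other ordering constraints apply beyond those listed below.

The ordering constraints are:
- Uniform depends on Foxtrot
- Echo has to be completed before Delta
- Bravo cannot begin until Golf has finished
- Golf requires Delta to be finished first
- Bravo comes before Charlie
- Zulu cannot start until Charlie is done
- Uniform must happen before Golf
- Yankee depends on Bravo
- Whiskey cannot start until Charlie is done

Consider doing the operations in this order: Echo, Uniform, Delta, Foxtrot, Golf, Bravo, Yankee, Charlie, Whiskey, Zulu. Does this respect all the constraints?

The sequence places Uniform ahead of Foxtrot.
That contradicts the constraint that Foxtrot must precede Uniform.

No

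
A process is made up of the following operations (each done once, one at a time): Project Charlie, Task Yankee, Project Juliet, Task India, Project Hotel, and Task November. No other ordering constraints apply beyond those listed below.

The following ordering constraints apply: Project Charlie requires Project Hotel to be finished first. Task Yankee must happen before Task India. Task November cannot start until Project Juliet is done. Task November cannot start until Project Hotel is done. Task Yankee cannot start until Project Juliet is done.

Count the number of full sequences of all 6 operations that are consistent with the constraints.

35

The operations with no prerequisites are Project Juliet, Project Hotel; any of them can be placed first.
Systematically extending each partial ordering one operation at a time and counting, there are 35 complete orderings.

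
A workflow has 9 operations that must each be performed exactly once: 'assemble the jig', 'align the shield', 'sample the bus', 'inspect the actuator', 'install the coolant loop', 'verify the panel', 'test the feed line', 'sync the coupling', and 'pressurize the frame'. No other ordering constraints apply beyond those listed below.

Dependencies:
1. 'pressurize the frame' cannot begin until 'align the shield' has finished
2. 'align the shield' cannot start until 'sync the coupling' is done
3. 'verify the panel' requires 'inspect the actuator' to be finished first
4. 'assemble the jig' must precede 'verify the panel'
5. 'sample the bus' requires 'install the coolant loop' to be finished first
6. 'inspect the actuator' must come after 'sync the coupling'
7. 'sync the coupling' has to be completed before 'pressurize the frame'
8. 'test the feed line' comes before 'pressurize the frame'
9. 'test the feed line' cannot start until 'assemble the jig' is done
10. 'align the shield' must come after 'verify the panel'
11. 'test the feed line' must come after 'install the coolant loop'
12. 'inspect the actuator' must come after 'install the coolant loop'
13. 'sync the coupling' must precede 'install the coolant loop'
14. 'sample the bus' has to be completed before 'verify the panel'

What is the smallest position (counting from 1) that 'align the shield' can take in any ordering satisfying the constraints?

The operations that are forced before 'align the shield', directly or transitively, are 'assemble the jig', 'sample the bus', 'inspect the actuator', 'install the coolant loop', 'verify the panel', 'sync the coupling'. That's 6 operations.
With 6 mandatory predecessors, the earliest 'align the shield' can sit is position 6+1 = 7, and placing just those 6 first achieves it.

7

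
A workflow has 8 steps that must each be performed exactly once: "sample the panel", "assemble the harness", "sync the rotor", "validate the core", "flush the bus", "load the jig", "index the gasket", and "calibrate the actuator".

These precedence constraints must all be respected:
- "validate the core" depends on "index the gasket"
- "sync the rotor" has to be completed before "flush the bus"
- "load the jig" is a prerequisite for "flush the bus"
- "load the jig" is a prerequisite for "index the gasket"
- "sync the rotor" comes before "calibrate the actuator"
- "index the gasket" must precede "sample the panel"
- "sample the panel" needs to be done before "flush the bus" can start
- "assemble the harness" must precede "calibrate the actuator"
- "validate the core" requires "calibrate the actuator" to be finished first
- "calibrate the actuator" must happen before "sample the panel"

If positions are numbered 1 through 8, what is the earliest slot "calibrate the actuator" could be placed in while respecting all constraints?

Every step that must precede "calibrate the actuator" has to come before it. Tracing all chains that end at "calibrate the actuator", those steps are: "assemble the harness", "sync the rotor" — 2 in total.
So at minimum 2 steps come before "calibrate the actuator", putting "calibrate the actuator" no earlier than position 3. That position is achievable by scheduling exactly those predecessors first.

3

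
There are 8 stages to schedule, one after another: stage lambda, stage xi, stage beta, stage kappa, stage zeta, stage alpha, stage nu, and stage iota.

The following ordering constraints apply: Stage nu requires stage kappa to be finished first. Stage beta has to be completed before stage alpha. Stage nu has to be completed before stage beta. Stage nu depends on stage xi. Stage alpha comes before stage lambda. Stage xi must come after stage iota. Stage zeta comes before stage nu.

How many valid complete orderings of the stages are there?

The stages with no prerequisites are stage kappa, stage zeta, stage iota; any of them can be placed first.
Counting all ways to extend the partial order to a total order gives 12.

12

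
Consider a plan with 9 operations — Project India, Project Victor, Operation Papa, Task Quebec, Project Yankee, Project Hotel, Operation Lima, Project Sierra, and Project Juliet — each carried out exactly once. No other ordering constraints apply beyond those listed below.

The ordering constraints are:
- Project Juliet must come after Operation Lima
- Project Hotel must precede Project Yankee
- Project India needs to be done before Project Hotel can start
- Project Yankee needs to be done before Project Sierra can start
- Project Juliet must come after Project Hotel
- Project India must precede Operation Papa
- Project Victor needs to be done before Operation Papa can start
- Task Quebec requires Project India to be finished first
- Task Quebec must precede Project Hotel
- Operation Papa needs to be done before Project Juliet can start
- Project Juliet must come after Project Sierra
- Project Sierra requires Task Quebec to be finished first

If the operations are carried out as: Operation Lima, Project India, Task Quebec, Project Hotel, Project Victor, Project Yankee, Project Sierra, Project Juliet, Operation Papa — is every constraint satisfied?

No

In the proposed order, Project Juliet appears before Operation Papa.
Since Operation Papa is required before Project Juliet, the ordering is invalid.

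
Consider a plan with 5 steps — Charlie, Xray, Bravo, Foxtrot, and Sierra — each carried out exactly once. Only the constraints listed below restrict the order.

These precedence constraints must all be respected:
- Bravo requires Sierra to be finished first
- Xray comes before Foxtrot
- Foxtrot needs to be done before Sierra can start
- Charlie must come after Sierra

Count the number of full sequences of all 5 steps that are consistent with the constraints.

2

Xray is the only step with nothing required before it, so every ordering starts there.
Counting all ways to extend the partial order to a total order gives 2.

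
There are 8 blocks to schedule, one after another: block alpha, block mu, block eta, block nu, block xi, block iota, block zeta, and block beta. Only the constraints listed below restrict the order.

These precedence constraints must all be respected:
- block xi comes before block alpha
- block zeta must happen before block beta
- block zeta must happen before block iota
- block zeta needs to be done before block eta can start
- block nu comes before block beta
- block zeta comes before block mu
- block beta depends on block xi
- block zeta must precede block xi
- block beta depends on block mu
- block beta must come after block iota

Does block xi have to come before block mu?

No

No chain of constraints connects block xi to block mu in either direction.
A valid ordering placing block mu before block xi exists, so the answer is no.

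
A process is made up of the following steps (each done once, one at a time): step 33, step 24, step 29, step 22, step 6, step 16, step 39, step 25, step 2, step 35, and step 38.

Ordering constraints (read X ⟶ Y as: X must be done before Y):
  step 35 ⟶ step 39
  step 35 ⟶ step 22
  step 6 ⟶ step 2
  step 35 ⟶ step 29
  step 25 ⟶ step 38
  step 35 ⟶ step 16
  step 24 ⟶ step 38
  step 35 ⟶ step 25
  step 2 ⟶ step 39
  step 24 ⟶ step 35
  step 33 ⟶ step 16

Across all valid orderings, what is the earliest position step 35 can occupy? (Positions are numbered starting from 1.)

2

The only step forced before step 35 (directly or transitively) is step 24.
With 1 mandatory predecessor, the earliest step 35 can sit is position 1+1 = 2, and placing just that one first achieves it.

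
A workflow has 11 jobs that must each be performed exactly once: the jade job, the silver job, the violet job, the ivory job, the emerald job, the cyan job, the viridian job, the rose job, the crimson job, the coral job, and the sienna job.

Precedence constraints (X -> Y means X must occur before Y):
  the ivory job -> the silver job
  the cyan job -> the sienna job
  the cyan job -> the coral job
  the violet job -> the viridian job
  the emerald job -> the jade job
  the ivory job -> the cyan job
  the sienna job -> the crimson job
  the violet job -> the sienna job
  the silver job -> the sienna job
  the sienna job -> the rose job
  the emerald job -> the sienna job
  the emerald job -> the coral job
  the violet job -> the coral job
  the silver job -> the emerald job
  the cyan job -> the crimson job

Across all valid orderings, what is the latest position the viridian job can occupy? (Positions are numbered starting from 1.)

No constraint forces any job after the viridian job, so it can be placed last, in position 11.

11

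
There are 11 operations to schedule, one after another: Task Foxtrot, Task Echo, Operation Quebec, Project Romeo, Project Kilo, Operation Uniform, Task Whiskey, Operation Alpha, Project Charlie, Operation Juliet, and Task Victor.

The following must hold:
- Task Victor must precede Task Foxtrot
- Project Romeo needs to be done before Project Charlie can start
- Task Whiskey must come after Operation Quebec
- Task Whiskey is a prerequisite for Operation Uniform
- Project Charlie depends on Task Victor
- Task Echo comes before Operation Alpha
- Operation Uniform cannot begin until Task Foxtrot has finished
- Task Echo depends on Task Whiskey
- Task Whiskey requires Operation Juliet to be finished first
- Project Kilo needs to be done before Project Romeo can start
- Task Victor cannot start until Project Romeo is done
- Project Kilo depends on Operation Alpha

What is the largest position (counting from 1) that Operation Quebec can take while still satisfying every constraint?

The operations that are forced after Operation Quebec, directly or by a chain of constraints, are Task Foxtrot, Task Echo, Project Romeo, Project Kilo, Operation Uniform, Task Whiskey, Operation Alpha, Project Charlie, Task Victor. That's 9 operations.
So at least 9 operations follow Operation Quebec, putting Operation Quebec no later than position 2. That position is achievable by scheduling everything else first.

2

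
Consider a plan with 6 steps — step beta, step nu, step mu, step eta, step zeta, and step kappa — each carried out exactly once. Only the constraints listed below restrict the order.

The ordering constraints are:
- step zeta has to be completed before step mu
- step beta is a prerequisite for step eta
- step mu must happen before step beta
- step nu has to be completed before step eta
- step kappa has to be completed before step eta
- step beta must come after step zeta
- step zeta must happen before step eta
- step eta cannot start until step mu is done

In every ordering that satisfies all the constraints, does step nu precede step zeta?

Step nu and step zeta are not related by any chain of constraints.
So step nu can come before step zeta or after — it is not forced.

No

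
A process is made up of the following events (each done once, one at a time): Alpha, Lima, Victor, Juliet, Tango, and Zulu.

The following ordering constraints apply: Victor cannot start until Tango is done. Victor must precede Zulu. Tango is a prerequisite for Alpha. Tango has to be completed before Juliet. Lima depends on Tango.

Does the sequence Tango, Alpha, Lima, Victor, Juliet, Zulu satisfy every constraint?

Yes

Every stated constraint is respected: Tango sits at position 1, ahead of Juliet at position 5, and each of the other listed pairs likewise has the predecessor earlier in the sequence.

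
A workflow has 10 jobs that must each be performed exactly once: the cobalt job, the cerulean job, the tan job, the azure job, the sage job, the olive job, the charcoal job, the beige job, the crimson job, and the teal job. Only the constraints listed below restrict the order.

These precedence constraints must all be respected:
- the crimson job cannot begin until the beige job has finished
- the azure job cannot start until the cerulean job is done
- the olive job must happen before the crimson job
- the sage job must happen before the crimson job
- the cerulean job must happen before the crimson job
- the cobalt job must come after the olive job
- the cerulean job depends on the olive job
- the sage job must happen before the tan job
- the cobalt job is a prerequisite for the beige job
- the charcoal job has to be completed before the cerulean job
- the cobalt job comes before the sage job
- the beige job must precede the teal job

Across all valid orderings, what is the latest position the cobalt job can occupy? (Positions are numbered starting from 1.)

The jobs that are forced after the cobalt job, directly or by a chain of constraints, are the tan job, the sage job, the beige job, the crimson job, the teal job. That's 5 jobs.
With 5 mandatory successors out of 10 jobs total, the latest slot for the cobalt job is 10−5 = 5, and it's reachable by doing all non-successors before the cobalt job.

5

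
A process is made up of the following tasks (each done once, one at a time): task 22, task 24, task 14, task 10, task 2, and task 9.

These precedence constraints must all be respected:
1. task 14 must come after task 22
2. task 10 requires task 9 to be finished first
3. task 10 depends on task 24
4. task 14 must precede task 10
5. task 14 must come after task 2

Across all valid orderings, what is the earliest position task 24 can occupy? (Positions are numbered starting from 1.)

Task 24 has no prerequisites at all, so it can go in position 1.

1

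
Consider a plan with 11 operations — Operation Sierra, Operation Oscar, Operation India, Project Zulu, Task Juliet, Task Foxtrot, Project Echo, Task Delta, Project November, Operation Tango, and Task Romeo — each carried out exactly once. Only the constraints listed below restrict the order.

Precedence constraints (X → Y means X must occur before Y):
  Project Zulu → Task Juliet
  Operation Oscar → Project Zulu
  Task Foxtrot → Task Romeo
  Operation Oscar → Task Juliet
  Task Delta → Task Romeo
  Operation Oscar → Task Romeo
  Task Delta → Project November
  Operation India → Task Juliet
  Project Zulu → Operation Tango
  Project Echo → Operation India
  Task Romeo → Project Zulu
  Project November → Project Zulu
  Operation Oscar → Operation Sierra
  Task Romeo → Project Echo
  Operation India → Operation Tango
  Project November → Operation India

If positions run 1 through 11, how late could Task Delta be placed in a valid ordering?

4

Following every chain forward from Task Delta, the operations that must come later are Operation India, Project Zulu, Task Juliet, Project Echo, Project November, Operation Tango, Task Romeo — 7 of them.
With 7 mandatory successors out of 11 operations total, the latest slot for Task Delta is 11−7 = 4, and it's reachable by doing all non-successors before Task Delta.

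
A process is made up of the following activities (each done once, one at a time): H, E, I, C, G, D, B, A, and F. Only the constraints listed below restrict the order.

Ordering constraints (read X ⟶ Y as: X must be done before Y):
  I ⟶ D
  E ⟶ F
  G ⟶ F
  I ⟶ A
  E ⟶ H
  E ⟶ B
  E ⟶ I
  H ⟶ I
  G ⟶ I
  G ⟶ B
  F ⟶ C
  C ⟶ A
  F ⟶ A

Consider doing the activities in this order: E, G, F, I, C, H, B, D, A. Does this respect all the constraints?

In the proposed order, I appears before H.
Since H is required before I, the ordering is invalid.

No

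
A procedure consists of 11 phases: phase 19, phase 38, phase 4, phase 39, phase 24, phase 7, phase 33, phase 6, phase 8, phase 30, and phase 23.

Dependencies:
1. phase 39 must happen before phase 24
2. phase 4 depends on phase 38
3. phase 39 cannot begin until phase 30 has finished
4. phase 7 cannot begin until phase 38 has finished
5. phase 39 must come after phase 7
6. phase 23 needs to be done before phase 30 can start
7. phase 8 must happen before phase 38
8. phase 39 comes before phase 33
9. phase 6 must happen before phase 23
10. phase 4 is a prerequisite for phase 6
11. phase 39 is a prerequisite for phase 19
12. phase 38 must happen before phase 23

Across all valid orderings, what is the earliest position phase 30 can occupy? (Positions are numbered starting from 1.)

6

The phases that are forced before phase 30, directly or transitively, are phase 38, phase 4, phase 6, phase 8, phase 23. That's 5 phases.
So at minimum 5 phases come before phase 30, putting phase 30 no earlier than position 6. That position is achievable by scheduling exactly those predecessors first.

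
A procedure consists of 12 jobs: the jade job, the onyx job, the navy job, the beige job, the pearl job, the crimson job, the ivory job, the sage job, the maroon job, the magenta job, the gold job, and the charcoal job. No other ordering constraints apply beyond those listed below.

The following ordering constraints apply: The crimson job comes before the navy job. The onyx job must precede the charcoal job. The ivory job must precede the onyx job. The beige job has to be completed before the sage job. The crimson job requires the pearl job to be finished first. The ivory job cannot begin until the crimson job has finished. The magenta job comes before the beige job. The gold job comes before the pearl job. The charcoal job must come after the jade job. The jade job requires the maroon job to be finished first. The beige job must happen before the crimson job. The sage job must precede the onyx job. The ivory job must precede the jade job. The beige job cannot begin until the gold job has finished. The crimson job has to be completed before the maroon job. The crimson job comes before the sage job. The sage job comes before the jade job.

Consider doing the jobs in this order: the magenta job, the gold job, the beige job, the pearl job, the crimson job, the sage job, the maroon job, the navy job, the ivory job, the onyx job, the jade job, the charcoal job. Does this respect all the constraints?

Every stated constraint is respected: the sage job sits at position 6, ahead of the jade job at position 11, and each of the other listed pairs likewise has the predecessor earlier in the sequence.

Yes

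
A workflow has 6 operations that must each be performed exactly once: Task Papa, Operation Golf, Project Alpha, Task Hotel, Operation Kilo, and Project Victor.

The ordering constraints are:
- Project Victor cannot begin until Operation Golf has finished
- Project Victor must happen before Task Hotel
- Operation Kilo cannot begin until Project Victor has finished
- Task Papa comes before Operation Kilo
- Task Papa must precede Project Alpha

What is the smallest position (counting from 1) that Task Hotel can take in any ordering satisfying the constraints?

The operations that are forced before Task Hotel, directly or transitively, are Operation Golf, Project Victor. That's 2 operations.
So at minimum 2 operations come before Task Hotel, putting Task Hotel no earlier than position 3. That position is achievable by scheduling exactly those predecessors first.

3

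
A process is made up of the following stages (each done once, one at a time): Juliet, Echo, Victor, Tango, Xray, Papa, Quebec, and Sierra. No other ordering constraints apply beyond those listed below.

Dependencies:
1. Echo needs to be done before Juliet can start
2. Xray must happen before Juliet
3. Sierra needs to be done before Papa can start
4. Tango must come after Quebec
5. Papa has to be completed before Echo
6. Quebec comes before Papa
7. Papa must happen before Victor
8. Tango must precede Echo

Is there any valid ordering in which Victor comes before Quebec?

There is a dependency chain Quebec → Papa → Victor, so Victor always comes after Quebec.
So no valid ordering can have Victor before Quebec.

No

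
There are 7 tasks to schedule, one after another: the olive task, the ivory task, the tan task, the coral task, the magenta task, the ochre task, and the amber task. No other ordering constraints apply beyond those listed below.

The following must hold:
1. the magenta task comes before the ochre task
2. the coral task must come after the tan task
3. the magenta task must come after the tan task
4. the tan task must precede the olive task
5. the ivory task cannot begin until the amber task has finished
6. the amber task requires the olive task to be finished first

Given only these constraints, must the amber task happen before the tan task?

There is a chain the tan task → the olive task → the amber task, which puts the tan task before the amber task.
So the amber task never precedes the tan task.

No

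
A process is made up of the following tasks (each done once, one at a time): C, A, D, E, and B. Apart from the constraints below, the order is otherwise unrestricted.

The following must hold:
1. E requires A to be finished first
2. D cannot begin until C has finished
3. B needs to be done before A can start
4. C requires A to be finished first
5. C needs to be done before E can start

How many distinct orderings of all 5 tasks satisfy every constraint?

2

B is the only task with nothing required before it, so every ordering starts there.
Enumerating by repeatedly choosing an available task (one whose prerequisites are all placed) gives 2 distinct complete orderings.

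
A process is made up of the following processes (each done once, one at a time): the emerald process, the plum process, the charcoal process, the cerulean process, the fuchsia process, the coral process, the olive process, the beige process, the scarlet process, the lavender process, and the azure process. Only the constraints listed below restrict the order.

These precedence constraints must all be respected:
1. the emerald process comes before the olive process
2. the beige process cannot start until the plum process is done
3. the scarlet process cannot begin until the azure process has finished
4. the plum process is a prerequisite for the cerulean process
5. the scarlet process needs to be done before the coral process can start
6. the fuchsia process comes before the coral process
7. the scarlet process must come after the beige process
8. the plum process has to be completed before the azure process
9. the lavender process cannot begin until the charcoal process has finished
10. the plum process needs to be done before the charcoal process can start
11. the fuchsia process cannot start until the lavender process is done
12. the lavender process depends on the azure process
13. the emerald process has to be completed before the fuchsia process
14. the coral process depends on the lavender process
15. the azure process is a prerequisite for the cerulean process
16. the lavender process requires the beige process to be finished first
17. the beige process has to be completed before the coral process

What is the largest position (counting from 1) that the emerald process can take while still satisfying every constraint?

8

Following every chain forward from the emerald process, the processes that must come later are the fuchsia process, the coral process, the olive process — 3 of them.
So at least 3 processes follow the emerald process, putting the emerald process no later than position 8. That position is achievable by scheduling everything else first.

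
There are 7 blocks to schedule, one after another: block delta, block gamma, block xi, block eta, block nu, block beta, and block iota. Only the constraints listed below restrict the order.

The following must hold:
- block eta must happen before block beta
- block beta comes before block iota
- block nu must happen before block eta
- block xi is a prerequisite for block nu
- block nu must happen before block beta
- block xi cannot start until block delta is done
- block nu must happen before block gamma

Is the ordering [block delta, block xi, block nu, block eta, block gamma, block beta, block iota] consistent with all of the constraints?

Yes

Going through the constraints one by one, each required predecessor appears earlier in the sequence than its dependent — e.g. block nu (position 3) is before block beta (position 6), as required.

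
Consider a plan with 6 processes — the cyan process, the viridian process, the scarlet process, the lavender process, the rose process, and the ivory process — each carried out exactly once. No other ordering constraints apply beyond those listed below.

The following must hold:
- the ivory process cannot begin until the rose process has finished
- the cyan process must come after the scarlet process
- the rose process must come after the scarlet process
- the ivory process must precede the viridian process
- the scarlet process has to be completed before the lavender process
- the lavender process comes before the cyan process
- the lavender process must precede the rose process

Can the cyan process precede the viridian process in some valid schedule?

No chain of constraints runs from the viridian process to the cyan process, so the viridian process is not required to come first.
So a valid ordering placing the cyan process earlier than the viridian process exists.

Yes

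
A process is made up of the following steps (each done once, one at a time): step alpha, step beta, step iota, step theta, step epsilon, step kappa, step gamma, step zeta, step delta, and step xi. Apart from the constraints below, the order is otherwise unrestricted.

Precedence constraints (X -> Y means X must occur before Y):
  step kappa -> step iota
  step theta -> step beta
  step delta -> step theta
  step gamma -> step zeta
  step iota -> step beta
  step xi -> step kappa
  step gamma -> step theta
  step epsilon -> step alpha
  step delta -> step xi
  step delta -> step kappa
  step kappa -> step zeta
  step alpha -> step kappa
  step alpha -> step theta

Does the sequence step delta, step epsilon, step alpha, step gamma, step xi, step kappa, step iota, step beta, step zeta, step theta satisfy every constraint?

No

Here step theta comes after step beta.
Since step theta is required before step beta, the ordering is invalid.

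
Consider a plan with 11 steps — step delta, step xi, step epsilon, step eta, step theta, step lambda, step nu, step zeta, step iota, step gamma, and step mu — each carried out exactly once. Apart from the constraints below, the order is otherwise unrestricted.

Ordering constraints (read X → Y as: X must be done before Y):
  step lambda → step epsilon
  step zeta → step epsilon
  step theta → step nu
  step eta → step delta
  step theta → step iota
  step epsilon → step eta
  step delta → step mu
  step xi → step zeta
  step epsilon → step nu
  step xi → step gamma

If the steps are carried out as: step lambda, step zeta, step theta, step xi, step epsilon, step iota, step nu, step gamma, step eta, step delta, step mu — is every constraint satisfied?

The sequence places step zeta ahead of step xi.
That contradicts the constraint that step xi must precede step zeta.

No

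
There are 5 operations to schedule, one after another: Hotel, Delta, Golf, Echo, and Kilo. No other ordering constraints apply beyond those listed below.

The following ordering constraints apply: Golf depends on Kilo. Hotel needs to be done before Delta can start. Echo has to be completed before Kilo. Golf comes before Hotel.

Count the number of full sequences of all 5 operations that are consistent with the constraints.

1

Only Echo has no prerequisites, so it must go first.
Every operation is then forced in turn, so only 1 complete ordering is consistent with the constraints.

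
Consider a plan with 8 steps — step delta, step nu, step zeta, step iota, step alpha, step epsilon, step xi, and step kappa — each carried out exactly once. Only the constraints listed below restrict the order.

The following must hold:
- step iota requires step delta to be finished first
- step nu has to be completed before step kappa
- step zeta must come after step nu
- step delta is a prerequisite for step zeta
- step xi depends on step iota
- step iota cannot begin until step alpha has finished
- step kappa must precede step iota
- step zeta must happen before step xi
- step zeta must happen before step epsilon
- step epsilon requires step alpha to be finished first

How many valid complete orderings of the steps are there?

107

3 steps have no prerequisites (step delta, step nu, step alpha), so any of them could come first.
Enumerating by repeatedly choosing an available step (one whose prerequisites are all placed) gives 107 distinct complete orderings.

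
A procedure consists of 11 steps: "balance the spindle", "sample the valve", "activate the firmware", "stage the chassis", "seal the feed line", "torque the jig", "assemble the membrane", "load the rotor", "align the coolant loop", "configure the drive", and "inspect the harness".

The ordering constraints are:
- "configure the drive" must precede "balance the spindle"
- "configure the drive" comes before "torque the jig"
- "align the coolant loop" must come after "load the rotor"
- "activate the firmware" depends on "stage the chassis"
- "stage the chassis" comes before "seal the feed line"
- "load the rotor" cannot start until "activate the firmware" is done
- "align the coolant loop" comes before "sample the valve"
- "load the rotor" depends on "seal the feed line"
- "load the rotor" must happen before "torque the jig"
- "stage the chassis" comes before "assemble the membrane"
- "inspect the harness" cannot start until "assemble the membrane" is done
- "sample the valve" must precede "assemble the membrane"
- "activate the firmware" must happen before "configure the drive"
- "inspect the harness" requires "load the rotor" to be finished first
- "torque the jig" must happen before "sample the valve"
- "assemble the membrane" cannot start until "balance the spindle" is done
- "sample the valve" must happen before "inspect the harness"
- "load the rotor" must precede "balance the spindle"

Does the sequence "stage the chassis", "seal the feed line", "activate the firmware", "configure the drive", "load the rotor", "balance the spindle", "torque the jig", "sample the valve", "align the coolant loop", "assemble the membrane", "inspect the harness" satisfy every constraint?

No

In the proposed order, "sample the valve" appears before "align the coolant loop".
Since "align the coolant loop" is required before "sample the valve", the ordering is invalid.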